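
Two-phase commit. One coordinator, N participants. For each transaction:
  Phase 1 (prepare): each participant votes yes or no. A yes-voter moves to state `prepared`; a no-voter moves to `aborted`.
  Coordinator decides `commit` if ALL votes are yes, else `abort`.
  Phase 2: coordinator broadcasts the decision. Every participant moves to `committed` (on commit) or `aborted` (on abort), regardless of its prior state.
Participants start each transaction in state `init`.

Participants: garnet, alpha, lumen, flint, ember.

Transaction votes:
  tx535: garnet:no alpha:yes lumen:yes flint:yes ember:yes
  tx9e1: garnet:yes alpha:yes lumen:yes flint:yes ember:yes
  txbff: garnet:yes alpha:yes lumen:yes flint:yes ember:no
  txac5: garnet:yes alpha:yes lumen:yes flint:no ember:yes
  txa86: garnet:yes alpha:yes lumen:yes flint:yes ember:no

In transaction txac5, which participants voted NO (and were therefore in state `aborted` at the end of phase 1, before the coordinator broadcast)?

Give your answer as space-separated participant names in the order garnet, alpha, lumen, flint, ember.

Answer: flint

Derivation:
Txn txac5 phase 1: garnet yes -> prepared; alpha yes -> prepared; lumen yes -> prepared; flint no -> aborted; ember yes -> prepared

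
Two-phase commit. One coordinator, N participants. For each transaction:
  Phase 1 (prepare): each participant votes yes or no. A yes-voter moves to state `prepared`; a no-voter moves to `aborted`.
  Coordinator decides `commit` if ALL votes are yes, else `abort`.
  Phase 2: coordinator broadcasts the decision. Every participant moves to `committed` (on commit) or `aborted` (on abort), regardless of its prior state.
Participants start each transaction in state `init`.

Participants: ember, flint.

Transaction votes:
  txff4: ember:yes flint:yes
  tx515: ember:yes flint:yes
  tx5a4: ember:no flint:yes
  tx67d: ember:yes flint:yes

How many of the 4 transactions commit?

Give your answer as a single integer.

txff4: all yes -> commit (commits=1)
tx515: all yes -> commit (commits=2)
tx5a4: no from ember -> abort (commits=2)
tx67d: all yes -> commit (commits=3)

Answer: 3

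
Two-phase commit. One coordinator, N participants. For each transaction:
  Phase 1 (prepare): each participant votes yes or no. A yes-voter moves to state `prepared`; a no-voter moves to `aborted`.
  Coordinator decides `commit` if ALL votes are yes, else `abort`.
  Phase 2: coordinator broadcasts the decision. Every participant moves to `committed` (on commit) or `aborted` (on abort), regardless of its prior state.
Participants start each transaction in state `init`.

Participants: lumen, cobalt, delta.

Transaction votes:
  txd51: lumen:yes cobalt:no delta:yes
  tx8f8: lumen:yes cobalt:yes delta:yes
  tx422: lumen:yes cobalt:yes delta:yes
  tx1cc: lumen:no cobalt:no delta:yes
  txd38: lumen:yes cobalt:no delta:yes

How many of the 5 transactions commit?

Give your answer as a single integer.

Answer: 2

Derivation:
txd51: no from cobalt -> abort (commits=0)
tx8f8: all yes -> commit (commits=1)
tx422: all yes -> commit (commits=2)
tx1cc: no from lumen, cobalt -> abort (commits=2)
txd38: no from cobalt -> abort (commits=2)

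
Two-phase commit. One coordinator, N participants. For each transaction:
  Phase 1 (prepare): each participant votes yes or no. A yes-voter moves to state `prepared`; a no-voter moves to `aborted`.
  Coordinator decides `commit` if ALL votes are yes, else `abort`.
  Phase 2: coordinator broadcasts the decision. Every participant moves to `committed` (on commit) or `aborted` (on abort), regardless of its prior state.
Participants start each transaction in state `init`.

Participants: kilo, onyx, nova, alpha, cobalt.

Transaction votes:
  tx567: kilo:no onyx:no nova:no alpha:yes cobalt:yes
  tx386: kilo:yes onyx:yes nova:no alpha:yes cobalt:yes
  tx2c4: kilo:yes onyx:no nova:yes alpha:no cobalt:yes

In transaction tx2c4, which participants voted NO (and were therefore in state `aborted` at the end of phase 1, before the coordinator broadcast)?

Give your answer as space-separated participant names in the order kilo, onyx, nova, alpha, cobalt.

Answer: onyx alpha

Derivation:
Txn tx2c4 phase 1: kilo yes -> prepared; onyx no -> aborted; nova yes -> prepared; alpha no -> aborted; cobalt yes -> prepared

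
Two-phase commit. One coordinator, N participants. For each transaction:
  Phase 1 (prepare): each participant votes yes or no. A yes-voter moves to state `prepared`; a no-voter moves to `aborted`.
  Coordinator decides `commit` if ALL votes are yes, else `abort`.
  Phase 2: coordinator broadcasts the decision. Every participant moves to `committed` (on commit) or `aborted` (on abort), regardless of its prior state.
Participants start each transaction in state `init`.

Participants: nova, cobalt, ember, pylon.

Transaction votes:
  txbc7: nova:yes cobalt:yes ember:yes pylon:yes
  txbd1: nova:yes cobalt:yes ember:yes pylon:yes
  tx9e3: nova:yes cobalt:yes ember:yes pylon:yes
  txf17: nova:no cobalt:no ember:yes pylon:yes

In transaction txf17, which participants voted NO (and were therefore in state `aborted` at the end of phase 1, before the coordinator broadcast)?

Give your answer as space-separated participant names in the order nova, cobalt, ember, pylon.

Txn txf17 phase 1: nova no -> aborted; cobalt no -> aborted; ember yes -> prepared; pylon yes -> prepared

Answer: nova cobalt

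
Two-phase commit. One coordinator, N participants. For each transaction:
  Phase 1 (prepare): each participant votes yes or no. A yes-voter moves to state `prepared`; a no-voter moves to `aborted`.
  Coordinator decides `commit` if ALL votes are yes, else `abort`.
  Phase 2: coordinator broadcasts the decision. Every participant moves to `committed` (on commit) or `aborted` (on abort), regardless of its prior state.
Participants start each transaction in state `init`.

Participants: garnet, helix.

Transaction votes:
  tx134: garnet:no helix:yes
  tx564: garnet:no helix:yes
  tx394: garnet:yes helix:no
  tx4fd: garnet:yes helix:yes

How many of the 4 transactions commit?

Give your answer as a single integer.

tx134: no from garnet -> abort (commits=0)
tx564: no from garnet -> abort (commits=0)
tx394: no from helix -> abort (commits=0)
tx4fd: all yes -> commit (commits=1)

Answer: 1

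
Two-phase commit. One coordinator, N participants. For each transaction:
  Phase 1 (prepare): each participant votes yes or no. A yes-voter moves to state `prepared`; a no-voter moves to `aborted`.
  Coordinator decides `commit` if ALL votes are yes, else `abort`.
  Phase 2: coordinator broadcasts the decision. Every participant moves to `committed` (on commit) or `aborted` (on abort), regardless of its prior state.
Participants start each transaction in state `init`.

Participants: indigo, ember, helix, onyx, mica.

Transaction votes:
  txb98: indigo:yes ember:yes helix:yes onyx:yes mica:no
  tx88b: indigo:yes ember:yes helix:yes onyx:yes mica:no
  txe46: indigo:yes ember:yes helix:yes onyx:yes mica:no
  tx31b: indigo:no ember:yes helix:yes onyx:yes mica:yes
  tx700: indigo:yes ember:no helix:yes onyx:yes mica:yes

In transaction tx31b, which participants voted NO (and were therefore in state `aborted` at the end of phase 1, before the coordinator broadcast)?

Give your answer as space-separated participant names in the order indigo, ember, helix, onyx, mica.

Answer: indigo

Derivation:
Txn tx31b phase 1: indigo no -> aborted; ember yes -> prepared; helix yes -> prepared; onyx yes -> prepared; mica yes -> prepared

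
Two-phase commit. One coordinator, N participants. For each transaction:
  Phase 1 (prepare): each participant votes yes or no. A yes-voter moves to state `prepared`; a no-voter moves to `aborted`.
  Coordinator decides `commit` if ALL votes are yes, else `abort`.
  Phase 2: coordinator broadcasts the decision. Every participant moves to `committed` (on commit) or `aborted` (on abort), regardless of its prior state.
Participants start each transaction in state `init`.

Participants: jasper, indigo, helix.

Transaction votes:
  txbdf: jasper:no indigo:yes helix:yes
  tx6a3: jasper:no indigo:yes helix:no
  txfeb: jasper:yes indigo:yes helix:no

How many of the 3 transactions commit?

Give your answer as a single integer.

Answer: 0

Derivation:
txbdf: no from jasper -> abort (commits=0)
tx6a3: no from jasper, helix -> abort (commits=0)
txfeb: no from helix -> abort (commits=0)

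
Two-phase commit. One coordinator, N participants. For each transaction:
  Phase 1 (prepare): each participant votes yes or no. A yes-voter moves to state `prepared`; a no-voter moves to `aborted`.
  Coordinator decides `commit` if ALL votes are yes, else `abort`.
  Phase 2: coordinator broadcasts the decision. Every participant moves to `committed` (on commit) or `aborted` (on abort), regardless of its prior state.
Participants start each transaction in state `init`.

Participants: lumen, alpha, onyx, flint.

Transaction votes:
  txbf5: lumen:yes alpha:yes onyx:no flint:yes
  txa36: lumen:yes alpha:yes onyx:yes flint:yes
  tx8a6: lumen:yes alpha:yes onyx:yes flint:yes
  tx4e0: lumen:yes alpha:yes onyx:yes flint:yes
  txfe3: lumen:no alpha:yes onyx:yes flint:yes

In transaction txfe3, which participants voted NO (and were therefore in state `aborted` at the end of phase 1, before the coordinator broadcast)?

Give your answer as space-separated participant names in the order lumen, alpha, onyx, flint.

Answer: lumen

Derivation:
Txn txfe3 phase 1: lumen no -> aborted; alpha yes -> prepared; onyx yes -> prepared; flint yes -> prepared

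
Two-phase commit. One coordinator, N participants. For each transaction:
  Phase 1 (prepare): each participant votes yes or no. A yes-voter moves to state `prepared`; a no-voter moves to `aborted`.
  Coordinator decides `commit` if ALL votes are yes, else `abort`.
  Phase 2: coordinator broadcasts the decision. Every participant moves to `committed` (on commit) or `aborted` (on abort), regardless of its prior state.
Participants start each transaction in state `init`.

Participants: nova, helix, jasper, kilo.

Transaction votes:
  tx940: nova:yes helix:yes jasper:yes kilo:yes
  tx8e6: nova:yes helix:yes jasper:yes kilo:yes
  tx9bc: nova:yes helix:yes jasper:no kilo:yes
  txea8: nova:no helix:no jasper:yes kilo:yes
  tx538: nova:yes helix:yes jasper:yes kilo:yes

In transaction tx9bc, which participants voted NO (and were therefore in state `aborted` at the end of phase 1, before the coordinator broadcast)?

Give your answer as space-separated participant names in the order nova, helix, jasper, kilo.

Answer: jasper

Derivation:
Txn tx9bc phase 1: nova yes -> prepared; helix yes -> prepared; jasper no -> aborted; kilo yes -> prepared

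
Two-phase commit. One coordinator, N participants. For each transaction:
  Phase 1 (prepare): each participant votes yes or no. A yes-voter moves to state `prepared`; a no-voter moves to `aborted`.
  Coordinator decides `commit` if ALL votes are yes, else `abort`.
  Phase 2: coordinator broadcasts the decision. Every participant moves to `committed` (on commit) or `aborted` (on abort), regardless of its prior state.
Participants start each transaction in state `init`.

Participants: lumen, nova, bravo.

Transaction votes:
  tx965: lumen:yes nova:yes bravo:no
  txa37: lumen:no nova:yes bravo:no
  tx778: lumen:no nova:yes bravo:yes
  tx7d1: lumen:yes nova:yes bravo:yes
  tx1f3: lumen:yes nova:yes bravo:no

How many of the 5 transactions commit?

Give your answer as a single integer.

Answer: 1

Derivation:
tx965: no from bravo -> abort (commits=0)
txa37: no from lumen, bravo -> abort (commits=0)
tx778: no from lumen -> abort (commits=0)
tx7d1: all yes -> commit (commits=1)
tx1f3: no from bravo -> abort (commits=1)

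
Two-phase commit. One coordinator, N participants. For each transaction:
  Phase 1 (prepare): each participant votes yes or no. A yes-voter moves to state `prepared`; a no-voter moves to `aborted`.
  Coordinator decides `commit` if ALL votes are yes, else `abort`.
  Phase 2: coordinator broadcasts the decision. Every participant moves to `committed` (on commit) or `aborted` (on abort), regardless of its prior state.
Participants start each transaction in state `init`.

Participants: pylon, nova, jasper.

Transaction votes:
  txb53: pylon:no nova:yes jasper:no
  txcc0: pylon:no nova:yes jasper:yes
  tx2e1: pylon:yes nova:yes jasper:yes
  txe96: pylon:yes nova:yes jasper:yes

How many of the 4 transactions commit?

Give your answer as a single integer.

txb53: no from pylon, jasper -> abort (commits=0)
txcc0: no from pylon -> abort (commits=0)
tx2e1: all yes -> commit (commits=1)
txe96: all yes -> commit (commits=2)

Answer: 2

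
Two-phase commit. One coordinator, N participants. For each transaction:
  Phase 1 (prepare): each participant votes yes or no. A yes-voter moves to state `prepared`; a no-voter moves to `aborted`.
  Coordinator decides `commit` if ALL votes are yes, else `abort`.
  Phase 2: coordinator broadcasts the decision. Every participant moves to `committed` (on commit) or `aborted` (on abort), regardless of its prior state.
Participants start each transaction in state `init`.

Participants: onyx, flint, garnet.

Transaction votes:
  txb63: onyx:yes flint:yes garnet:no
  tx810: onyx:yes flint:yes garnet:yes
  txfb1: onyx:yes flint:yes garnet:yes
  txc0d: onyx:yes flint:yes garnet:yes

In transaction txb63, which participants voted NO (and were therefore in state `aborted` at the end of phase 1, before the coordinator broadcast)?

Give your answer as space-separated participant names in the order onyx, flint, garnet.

Answer: garnet

Derivation:
Txn txb63 phase 1: onyx yes -> prepared; flint yes -> prepared; garnet no -> aborted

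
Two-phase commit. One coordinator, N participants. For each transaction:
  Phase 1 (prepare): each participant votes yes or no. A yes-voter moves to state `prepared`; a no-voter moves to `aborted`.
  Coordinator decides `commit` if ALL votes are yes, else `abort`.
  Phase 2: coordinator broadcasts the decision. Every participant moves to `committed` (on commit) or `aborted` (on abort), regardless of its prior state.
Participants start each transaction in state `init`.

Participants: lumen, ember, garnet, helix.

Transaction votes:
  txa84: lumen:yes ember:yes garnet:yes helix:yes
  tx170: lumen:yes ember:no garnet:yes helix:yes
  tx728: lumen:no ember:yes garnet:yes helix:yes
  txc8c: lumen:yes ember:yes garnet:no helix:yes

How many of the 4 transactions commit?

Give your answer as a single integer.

Answer: 1

Derivation:
txa84: all yes -> commit (commits=1)
tx170: no from ember -> abort (commits=1)
tx728: no from lumen -> abort (commits=1)
txc8c: no from garnet -> abort (commits=1)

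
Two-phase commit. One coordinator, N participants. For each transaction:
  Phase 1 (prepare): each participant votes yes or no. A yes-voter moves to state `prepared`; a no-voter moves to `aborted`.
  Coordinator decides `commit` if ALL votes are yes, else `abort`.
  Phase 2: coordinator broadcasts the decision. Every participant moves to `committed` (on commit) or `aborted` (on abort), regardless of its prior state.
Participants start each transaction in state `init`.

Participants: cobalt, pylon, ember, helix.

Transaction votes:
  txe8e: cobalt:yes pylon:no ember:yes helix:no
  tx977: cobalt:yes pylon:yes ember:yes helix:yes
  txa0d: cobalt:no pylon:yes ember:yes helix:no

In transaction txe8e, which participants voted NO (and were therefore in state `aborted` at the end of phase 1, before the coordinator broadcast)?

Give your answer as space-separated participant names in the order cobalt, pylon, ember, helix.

Txn txe8e phase 1: cobalt yes -> prepared; pylon no -> aborted; ember yes -> prepared; helix no -> aborted

Answer: pylon helix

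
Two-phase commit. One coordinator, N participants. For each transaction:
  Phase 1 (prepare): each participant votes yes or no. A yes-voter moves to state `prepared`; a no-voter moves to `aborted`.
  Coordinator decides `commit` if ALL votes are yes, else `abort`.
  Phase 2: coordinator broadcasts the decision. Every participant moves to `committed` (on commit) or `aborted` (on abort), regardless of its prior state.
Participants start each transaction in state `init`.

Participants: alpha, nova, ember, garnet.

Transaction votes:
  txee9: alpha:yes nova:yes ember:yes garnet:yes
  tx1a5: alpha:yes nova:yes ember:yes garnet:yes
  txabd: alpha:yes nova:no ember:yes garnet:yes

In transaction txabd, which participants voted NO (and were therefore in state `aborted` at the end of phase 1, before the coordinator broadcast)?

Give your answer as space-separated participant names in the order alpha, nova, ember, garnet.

Answer: nova

Derivation:
Txn txabd phase 1: alpha yes -> prepared; nova no -> aborted; ember yes -> prepared; garnet yes -> prepared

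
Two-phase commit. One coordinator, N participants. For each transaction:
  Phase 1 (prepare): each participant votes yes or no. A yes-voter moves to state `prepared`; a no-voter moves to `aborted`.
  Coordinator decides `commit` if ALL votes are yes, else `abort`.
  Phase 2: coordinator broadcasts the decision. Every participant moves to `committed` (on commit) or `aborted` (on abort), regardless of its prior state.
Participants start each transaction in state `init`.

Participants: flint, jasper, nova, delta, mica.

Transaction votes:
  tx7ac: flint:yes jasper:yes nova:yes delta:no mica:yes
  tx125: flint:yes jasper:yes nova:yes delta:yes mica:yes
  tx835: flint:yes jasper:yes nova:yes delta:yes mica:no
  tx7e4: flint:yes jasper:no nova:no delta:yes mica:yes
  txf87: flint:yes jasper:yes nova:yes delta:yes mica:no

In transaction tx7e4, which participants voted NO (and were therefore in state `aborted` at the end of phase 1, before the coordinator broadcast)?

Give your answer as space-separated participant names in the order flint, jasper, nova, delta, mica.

Txn tx7e4 phase 1: flint yes -> prepared; jasper no -> aborted; nova no -> aborted; delta yes -> prepared; mica yes -> prepared

Answer: jasper nova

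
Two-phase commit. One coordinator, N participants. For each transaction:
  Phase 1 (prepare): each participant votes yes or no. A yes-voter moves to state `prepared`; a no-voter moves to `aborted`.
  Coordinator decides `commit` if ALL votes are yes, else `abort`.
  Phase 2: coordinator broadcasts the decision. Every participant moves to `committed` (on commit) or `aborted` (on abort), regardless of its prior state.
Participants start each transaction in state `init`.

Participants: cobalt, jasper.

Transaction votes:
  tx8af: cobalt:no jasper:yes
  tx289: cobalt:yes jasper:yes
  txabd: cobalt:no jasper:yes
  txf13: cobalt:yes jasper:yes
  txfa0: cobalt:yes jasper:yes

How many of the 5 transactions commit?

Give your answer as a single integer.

Answer: 3

Derivation:
tx8af: no from cobalt -> abort (commits=0)
tx289: all yes -> commit (commits=1)
txabd: no from cobalt -> abort (commits=1)
txf13: all yes -> commit (commits=2)
txfa0: all yes -> commit (commits=3)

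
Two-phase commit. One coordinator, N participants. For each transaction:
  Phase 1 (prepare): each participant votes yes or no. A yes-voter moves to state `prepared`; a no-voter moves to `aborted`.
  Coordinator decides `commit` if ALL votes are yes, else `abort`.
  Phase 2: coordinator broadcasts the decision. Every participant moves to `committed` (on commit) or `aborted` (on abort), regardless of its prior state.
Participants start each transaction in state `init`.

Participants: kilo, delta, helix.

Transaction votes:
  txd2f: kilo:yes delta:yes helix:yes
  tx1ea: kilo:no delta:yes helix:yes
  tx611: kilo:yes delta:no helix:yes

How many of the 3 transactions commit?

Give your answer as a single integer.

txd2f: all yes -> commit (commits=1)
tx1ea: no from kilo -> abort (commits=1)
tx611: no from delta -> abort (commits=1)

Answer: 1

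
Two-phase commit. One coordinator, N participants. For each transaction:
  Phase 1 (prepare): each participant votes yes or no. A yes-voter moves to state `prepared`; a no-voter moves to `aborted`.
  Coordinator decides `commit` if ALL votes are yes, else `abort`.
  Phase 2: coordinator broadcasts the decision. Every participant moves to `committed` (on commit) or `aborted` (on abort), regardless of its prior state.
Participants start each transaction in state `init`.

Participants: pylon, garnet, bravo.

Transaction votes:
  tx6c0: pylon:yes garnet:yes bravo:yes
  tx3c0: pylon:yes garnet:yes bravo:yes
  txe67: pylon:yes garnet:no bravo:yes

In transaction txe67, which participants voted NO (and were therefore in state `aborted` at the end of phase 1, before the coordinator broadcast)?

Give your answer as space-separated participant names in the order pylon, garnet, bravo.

Answer: garnet

Derivation:
Txn txe67 phase 1: pylon yes -> prepared; garnet no -> aborted; bravo yes -> prepared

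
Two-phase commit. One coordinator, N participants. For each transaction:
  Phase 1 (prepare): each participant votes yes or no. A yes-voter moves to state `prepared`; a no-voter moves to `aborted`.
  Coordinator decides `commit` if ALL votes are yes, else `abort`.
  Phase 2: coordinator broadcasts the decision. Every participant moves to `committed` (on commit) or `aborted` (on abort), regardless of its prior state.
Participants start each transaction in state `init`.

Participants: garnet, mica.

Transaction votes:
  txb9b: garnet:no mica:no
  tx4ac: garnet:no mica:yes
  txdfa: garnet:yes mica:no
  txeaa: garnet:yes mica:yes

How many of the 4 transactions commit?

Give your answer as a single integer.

Answer: 1

Derivation:
txb9b: no from garnet, mica -> abort (commits=0)
tx4ac: no from garnet -> abort (commits=0)
txdfa: no from mica -> abort (commits=0)
txeaa: all yes -> commit (commits=1)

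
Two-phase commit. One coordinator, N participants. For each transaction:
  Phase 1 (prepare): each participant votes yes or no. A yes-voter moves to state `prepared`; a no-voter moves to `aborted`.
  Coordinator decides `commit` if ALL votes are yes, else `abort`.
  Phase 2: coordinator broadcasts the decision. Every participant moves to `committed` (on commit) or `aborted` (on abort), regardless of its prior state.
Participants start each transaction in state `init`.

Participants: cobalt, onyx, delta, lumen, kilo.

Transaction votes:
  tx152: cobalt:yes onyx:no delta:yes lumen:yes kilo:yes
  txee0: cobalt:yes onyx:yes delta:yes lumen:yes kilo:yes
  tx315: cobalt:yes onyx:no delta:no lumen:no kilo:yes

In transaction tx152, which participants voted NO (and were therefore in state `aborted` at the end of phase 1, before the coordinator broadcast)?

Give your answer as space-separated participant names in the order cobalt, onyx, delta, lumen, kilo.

Txn tx152 phase 1: cobalt yes -> prepared; onyx no -> aborted; delta yes -> prepared; lumen yes -> prepared; kilo yes -> prepared

Answer: onyx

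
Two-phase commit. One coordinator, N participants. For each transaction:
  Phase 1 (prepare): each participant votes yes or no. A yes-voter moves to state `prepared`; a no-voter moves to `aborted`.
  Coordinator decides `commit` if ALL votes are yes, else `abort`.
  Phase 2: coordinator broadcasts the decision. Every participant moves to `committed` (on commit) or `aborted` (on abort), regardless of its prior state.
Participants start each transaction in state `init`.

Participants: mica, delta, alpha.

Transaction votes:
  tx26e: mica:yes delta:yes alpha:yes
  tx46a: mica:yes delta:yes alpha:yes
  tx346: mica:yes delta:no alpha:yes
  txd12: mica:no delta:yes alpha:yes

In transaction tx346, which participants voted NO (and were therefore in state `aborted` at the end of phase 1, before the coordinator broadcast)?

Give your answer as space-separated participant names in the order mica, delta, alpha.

Answer: delta

Derivation:
Txn tx346 phase 1: mica yes -> prepared; delta no -> aborted; alpha yes -> prepared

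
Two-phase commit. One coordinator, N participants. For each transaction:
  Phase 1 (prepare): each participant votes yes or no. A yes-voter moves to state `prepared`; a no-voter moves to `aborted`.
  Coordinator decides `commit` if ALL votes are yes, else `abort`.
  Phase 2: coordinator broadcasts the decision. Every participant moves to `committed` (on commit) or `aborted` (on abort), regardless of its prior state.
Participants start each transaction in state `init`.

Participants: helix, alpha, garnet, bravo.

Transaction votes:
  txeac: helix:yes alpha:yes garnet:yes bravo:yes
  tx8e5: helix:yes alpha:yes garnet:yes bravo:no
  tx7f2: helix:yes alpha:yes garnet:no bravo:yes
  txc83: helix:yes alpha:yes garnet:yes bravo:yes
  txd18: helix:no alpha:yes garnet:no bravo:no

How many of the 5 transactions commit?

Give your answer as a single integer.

txeac: all yes -> commit (commits=1)
tx8e5: no from bravo -> abort (commits=1)
tx7f2: no from garnet -> abort (commits=1)
txc83: all yes -> commit (commits=2)
txd18: no from helix, garnet, bravo -> abort (commits=2)

Answer: 2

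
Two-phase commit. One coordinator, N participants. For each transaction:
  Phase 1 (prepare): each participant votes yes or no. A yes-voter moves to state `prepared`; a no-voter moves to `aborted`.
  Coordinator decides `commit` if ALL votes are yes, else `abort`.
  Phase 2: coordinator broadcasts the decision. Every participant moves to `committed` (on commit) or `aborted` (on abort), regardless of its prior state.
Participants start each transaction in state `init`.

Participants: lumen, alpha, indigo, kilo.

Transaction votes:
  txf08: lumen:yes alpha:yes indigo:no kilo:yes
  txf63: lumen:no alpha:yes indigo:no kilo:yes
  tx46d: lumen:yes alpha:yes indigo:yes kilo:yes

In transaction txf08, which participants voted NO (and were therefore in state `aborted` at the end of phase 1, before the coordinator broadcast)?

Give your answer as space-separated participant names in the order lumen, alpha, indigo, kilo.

Answer: indigo

Derivation:
Txn txf08 phase 1: lumen yes -> prepared; alpha yes -> prepared; indigo no -> aborted; kilo yes -> prepared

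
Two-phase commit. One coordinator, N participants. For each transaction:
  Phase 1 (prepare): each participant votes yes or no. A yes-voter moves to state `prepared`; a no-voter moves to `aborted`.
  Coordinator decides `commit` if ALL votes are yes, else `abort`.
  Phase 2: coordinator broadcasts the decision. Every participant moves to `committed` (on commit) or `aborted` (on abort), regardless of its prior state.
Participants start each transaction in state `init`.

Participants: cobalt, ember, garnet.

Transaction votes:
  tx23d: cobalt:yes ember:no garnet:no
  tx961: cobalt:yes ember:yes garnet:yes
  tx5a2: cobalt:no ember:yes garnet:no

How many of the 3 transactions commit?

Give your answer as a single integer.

tx23d: no from ember, garnet -> abort (commits=0)
tx961: all yes -> commit (commits=1)
tx5a2: no from cobalt, garnet -> abort (commits=1)

Answer: 1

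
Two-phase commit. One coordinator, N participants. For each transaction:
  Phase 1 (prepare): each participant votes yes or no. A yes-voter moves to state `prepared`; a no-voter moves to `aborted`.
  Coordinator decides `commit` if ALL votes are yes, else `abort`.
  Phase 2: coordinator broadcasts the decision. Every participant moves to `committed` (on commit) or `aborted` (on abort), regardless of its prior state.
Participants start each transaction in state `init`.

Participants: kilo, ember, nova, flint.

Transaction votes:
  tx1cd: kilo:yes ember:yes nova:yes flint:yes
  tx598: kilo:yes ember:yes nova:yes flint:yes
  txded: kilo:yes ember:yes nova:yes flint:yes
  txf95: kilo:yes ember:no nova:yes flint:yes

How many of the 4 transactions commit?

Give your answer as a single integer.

tx1cd: all yes -> commit (commits=1)
tx598: all yes -> commit (commits=2)
txded: all yes -> commit (commits=3)
txf95: no from ember -> abort (commits=3)

Answer: 3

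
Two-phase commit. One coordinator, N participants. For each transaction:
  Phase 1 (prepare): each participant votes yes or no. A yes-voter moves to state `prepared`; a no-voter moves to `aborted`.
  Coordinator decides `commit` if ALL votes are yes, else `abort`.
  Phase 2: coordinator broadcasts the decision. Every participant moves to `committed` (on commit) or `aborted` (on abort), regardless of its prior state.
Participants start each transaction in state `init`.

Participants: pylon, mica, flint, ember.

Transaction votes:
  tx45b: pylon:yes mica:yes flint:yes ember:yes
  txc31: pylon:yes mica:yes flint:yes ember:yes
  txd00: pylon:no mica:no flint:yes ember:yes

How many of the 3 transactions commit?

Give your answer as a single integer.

Answer: 2

Derivation:
tx45b: all yes -> commit (commits=1)
txc31: all yes -> commit (commits=2)
txd00: no from pylon, mica -> abort (commits=2)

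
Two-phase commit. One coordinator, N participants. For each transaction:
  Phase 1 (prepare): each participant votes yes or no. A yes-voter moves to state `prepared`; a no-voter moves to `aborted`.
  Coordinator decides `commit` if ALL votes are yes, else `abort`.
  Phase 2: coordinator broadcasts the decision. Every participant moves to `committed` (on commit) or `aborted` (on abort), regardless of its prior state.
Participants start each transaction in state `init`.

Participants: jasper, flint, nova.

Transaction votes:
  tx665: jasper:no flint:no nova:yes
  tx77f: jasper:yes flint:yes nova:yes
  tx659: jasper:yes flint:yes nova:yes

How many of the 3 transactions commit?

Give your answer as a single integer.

Answer: 2

Derivation:
tx665: no from jasper, flint -> abort (commits=0)
tx77f: all yes -> commit (commits=1)
tx659: all yes -> commit (commits=2)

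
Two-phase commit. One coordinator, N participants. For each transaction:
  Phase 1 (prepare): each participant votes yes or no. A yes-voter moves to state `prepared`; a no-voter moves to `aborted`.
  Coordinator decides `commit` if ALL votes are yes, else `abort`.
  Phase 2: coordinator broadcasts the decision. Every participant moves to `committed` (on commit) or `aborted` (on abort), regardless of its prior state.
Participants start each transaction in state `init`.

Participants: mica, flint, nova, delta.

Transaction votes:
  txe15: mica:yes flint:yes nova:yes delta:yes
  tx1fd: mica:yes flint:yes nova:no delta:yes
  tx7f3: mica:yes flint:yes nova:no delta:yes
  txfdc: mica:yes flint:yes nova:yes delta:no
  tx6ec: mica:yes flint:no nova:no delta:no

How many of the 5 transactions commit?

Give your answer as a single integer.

txe15: all yes -> commit (commits=1)
tx1fd: no from nova -> abort (commits=1)
tx7f3: no from nova -> abort (commits=1)
txfdc: no from delta -> abort (commits=1)
tx6ec: no from flint, nova, delta -> abort (commits=1)

Answer: 1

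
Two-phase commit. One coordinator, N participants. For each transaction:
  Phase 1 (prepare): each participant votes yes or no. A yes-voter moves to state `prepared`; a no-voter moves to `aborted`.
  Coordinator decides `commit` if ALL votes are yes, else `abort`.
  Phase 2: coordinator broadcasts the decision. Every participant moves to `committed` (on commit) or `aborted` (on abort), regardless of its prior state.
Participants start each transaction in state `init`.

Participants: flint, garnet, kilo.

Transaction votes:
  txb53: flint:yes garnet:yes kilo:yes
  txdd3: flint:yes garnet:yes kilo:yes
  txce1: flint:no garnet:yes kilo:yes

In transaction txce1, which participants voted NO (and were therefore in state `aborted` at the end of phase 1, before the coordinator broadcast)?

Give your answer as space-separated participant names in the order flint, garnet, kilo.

Txn txce1 phase 1: flint no -> aborted; garnet yes -> prepared; kilo yes -> prepared

Answer: flint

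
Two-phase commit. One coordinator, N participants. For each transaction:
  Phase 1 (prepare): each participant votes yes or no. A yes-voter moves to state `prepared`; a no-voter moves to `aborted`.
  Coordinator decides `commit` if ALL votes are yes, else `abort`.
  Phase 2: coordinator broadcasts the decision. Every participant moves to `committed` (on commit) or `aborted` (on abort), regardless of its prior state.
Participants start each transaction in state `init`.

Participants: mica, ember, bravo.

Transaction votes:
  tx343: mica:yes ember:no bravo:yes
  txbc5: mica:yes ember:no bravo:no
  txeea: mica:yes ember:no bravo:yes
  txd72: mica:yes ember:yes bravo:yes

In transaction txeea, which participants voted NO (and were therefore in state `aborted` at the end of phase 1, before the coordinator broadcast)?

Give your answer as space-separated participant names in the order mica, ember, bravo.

Txn txeea phase 1: mica yes -> prepared; ember no -> aborted; bravo yes -> prepared

Answer: ember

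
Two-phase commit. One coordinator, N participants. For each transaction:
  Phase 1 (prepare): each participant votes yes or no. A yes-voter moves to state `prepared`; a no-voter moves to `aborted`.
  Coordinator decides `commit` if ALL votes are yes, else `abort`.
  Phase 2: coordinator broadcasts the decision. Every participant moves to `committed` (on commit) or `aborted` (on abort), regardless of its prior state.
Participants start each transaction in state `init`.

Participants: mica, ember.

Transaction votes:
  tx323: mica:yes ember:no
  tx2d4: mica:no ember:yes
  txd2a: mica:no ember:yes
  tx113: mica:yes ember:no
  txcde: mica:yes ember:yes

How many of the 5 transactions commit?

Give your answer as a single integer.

tx323: no from ember -> abort (commits=0)
tx2d4: no from mica -> abort (commits=0)
txd2a: no from mica -> abort (commits=0)
tx113: no from ember -> abort (commits=0)
txcde: all yes -> commit (commits=1)

Answer: 1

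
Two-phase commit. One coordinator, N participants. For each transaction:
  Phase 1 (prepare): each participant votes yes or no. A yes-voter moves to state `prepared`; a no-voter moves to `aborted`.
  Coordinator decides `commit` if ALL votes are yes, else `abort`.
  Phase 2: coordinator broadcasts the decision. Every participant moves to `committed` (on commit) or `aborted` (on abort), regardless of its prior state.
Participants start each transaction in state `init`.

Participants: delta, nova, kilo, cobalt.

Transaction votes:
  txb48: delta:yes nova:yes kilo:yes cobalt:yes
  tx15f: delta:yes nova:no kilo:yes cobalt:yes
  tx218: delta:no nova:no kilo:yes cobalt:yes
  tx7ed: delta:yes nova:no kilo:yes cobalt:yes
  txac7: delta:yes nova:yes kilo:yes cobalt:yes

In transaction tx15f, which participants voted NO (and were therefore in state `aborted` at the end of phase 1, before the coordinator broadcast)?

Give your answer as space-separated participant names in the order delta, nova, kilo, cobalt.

Answer: nova

Derivation:
Txn tx15f phase 1: delta yes -> prepared; nova no -> aborted; kilo yes -> prepared; cobalt yes -> prepared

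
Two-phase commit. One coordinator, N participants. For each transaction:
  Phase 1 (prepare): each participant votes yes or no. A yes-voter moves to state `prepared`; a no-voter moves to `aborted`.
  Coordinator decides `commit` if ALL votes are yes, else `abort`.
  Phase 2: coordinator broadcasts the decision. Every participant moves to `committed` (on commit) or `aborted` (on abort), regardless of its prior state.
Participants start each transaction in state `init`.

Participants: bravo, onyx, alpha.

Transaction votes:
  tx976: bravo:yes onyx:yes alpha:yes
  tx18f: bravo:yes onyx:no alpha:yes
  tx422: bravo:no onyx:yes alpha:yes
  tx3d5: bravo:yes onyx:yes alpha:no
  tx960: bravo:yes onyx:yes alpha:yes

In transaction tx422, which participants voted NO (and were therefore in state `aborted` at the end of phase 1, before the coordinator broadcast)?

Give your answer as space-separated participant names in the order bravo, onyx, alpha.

Answer: bravo

Derivation:
Txn tx422 phase 1: bravo no -> aborted; onyx yes -> prepared; alpha yes -> prepared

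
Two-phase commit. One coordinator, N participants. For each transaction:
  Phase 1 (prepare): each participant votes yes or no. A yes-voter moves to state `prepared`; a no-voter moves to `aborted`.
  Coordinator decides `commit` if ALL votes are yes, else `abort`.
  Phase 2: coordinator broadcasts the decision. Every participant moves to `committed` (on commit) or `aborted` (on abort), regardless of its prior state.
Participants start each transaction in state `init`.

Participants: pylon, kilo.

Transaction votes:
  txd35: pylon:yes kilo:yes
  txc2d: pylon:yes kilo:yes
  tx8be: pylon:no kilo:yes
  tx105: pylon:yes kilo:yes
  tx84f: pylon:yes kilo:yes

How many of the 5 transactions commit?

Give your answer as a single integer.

txd35: all yes -> commit (commits=1)
txc2d: all yes -> commit (commits=2)
tx8be: no from pylon -> abort (commits=2)
tx105: all yes -> commit (commits=3)
tx84f: all yes -> commit (commits=4)

Answer: 4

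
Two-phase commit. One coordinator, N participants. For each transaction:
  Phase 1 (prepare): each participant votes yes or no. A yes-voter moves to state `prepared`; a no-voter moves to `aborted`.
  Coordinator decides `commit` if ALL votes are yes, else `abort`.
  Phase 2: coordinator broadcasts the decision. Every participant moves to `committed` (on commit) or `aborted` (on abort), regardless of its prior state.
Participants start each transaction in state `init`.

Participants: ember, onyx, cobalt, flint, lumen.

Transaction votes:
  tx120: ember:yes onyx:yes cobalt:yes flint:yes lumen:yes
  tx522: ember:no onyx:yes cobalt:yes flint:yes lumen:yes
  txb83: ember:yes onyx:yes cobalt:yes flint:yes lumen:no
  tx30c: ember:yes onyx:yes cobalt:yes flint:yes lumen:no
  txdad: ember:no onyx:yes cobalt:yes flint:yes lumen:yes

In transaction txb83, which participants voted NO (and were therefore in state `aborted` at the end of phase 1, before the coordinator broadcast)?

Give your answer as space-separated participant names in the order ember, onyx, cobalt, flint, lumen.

Txn txb83 phase 1: ember yes -> prepared; onyx yes -> prepared; cobalt yes -> prepared; flint yes -> prepared; lumen no -> aborted

Answer: lumen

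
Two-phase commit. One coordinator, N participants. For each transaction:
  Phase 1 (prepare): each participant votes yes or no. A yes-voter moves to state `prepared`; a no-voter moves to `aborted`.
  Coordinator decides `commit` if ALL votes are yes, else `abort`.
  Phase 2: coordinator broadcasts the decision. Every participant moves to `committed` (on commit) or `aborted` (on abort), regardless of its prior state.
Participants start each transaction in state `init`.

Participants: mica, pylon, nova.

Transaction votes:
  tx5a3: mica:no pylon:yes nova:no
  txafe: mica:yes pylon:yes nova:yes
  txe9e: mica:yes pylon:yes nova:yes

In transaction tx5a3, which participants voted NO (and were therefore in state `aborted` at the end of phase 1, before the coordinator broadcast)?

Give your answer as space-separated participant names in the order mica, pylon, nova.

Answer: mica nova

Derivation:
Txn tx5a3 phase 1: mica no -> aborted; pylon yes -> prepared; nova no -> aborted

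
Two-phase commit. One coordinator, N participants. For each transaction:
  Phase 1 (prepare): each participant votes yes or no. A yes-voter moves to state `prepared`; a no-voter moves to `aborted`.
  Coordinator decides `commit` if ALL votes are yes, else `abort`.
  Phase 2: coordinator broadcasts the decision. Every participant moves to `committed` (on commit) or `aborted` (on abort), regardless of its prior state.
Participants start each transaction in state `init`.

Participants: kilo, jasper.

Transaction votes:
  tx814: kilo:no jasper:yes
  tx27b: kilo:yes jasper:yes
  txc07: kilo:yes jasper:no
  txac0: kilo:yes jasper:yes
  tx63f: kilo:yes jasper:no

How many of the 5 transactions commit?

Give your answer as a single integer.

tx814: no from kilo -> abort (commits=0)
tx27b: all yes -> commit (commits=1)
txc07: no from jasper -> abort (commits=1)
txac0: all yes -> commit (commits=2)
tx63f: no from jasper -> abort (commits=2)

Answer: 2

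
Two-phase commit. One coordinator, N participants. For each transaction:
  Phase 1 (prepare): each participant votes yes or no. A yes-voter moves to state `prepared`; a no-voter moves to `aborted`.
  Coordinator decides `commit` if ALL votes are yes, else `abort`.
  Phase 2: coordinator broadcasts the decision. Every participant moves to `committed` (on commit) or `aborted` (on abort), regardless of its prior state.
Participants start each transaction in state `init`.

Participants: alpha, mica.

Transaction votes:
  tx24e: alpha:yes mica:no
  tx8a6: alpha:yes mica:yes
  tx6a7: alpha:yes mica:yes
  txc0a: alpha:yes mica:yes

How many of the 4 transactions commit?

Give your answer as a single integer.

tx24e: no from mica -> abort (commits=0)
tx8a6: all yes -> commit (commits=1)
tx6a7: all yes -> commit (commits=2)
txc0a: all yes -> commit (commits=3)

Answer: 3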